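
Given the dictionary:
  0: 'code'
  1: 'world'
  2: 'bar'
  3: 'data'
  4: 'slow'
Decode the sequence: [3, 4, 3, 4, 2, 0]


Look up each index in the dictionary:
  3 -> 'data'
  4 -> 'slow'
  3 -> 'data'
  4 -> 'slow'
  2 -> 'bar'
  0 -> 'code'

Decoded: "data slow data slow bar code"


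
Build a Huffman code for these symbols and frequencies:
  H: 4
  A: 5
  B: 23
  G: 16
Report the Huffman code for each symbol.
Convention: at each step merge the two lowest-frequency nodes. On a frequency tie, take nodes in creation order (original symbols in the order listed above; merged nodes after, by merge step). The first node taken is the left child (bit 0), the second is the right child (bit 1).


Huffman tree construction:
Step 1: Merge H(4) + A(5) = 9
Step 2: Merge (H+A)(9) + G(16) = 25
Step 3: Merge B(23) + ((H+A)+G)(25) = 48
Read each symbol's code off the tree from the root (left child = 0, right child = 1).

Codes:
  H: 100 (length 3)
  A: 101 (length 3)
  B: 0 (length 1)
  G: 11 (length 2)
Average code length: 82/48 = 1.7083 bits/symbol


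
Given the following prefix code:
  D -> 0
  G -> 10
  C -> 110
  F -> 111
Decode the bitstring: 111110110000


Decoding step by step:
Bits 111 -> F
Bits 110 -> C
Bits 110 -> C
Bits 0 -> D
Bits 0 -> D
Bits 0 -> D


Decoded message: FCCDDD


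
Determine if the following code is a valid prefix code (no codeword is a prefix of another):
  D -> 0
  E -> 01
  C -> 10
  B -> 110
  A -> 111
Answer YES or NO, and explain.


Checking each pair (does one codeword prefix another?):
  D='0' vs E='01': prefix -- VIOLATION

NO -- this is NOT a valid prefix code. D (0) is a prefix of E (01).


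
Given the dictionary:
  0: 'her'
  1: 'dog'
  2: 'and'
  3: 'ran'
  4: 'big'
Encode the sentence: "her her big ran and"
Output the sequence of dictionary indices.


Look up each word in the dictionary:
  'her' -> 0
  'her' -> 0
  'big' -> 4
  'ran' -> 3
  'and' -> 2

Encoded: [0, 0, 4, 3, 2]


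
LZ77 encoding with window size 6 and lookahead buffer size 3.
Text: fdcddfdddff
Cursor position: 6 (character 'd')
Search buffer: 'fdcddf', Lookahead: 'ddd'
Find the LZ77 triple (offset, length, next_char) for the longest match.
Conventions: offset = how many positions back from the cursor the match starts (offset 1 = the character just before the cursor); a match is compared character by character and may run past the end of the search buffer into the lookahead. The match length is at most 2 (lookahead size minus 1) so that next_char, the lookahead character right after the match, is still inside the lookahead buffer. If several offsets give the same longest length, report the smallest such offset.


Try each offset into the search buffer:
  offset=1 (pos 5, char 'f'): match length 0
  offset=2 (pos 4, char 'd'): match length 1
  offset=3 (pos 3, char 'd'): match length 2
  offset=4 (pos 2, char 'c'): match length 0
  offset=5 (pos 1, char 'd'): match length 1
  offset=6 (pos 0, char 'f'): match length 0
Longest match has length 2 at offset 3.
next_char = character at position 6 + 2 = 8 -> 'd'

Best match: offset=3, length=2 (matching 'dd' starting at position 3)
LZ77 triple: (3, 2, 'd')


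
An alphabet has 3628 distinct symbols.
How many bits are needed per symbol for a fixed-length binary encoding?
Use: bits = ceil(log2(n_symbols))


log2(3628) = 11.825
Bracket: 2^11 = 2048 < 3628 <= 2^12 = 4096
So ceil(log2(3628)) = 12

bits = ceil(log2(3628)) = ceil(11.825) = 12 bits


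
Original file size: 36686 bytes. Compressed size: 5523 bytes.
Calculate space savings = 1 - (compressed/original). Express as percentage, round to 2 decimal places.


ratio = compressed/original = 5523/36686 = 0.150548
savings = 1 - ratio = 1 - 0.150548 = 0.849452
as a percentage: 0.849452 * 100 = 84.95%

Space savings = 1 - 5523/36686 = 84.95%


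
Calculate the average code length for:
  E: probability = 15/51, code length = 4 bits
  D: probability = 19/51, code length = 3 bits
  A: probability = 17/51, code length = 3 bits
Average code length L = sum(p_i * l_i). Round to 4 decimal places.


Weighted contributions p_i * l_i:
  E: (15/51) * 4 = 60/51
  D: (19/51) * 3 = 57/51
  A: (17/51) * 3 = 51/51
Sum = (60 + 57 + 51)/51 = 168/51

L = 168/51 = 3.2941 bits/symbol


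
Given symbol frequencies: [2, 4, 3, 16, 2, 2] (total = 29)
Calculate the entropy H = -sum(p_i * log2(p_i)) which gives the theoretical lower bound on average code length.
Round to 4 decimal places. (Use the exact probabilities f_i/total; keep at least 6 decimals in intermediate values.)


Per-symbol terms -p_i * log2(p_i) with p_i = f_i/29:
  p = 2/29 = 0.068966: log2(p) = -3.857981, -p*log2(p) = 0.266068
  p = 4/29 = 0.137931: log2(p) = -2.857981, -p*log2(p) = 0.394204
  p = 3/29 = 0.103448: log2(p) = -3.273018, -p*log2(p) = 0.338588
  p = 16/29 = 0.551724: log2(p) = -0.857981, -p*log2(p) = 0.473369
  p = 2/29 = 0.068966: log2(p) = -3.857981, -p*log2(p) = 0.266068
  p = 2/29 = 0.068966: log2(p) = -3.857981, -p*log2(p) = 0.266068
H = 0.266068 + 0.394204 + 0.338588 + 0.473369 + 0.266068 + 0.266068 = 2.004365

H = 2.0044 bits/symbol


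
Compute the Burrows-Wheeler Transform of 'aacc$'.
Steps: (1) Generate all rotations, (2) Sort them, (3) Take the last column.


Rotations (sorted):
  0: $aacc -> last char: c
  1: aacc$ -> last char: $
  2: acc$a -> last char: a
  3: c$aac -> last char: c
  4: cc$aa -> last char: a


BWT = c$aca


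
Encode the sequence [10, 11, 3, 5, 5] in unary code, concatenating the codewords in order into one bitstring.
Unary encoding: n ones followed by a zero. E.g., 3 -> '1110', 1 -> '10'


Encode each number as n ones followed by a terminating 0:
  10 -> 11111111110 (11 bits)
  11 -> 111111111110 (12 bits)
  3 -> 1110 (4 bits)
  5 -> 111110 (6 bits)
  5 -> 111110 (6 bits)
Total length = 11 + 12 + 4 + 6 + 6 = 39 bits.

Unary([10, 11, 3, 5, 5]) = 111111111101111111111101110111110111110 (39 bits)


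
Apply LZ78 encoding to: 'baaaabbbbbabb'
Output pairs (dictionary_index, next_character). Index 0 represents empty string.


LZ78 encoding steps:
Dictionary: {0: ''}
Step 1: w='' (idx 0), next='b' -> output (0, 'b'), add 'b' as idx 1
Step 2: w='' (idx 0), next='a' -> output (0, 'a'), add 'a' as idx 2
Step 3: w='a' (idx 2), next='a' -> output (2, 'a'), add 'aa' as idx 3
Step 4: w='a' (idx 2), next='b' -> output (2, 'b'), add 'ab' as idx 4
Step 5: w='b' (idx 1), next='b' -> output (1, 'b'), add 'bb' as idx 5
Step 6: w='bb' (idx 5), next='a' -> output (5, 'a'), add 'bba' as idx 6
Step 7: w='bb' (idx 5), end of input -> output (5, '')


Encoded: [(0, 'b'), (0, 'a'), (2, 'a'), (2, 'b'), (1, 'b'), (5, 'a'), (5, '')]


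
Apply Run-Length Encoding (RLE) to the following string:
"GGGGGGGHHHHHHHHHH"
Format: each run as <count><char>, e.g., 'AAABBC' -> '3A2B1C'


Scanning runs left to right:
  i=0: run of 'G' x 7 -> '7G'
  i=7: run of 'H' x 10 -> '10H'

RLE = 7G10H


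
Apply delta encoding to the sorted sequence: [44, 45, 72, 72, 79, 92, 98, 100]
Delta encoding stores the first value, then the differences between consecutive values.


First value: 44
Deltas:
  45 - 44 = 1
  72 - 45 = 27
  72 - 72 = 0
  79 - 72 = 7
  92 - 79 = 13
  98 - 92 = 6
  100 - 98 = 2


Delta encoded: [44, 1, 27, 0, 7, 13, 6, 2]


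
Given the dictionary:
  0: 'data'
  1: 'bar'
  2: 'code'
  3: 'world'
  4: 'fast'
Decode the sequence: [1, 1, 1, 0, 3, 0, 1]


Look up each index in the dictionary:
  1 -> 'bar'
  1 -> 'bar'
  1 -> 'bar'
  0 -> 'data'
  3 -> 'world'
  0 -> 'data'
  1 -> 'bar'

Decoded: "bar bar bar data world data bar"


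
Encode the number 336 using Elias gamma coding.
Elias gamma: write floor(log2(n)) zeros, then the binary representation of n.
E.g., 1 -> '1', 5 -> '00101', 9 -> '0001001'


num_bits = floor(log2(336)) + 1 = 9
leading_zeros = num_bits - 1 = 8
binary(336) = 101010000

Elias gamma(336) = '00000000' + '101010000' = 00000000101010000 (17 bits)


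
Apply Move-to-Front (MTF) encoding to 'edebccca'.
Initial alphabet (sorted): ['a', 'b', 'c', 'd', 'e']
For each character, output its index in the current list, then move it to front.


MTF encoding:
'e': index 4 in ['a', 'b', 'c', 'd', 'e'] -> ['e', 'a', 'b', 'c', 'd']
'd': index 4 in ['e', 'a', 'b', 'c', 'd'] -> ['d', 'e', 'a', 'b', 'c']
'e': index 1 in ['d', 'e', 'a', 'b', 'c'] -> ['e', 'd', 'a', 'b', 'c']
'b': index 3 in ['e', 'd', 'a', 'b', 'c'] -> ['b', 'e', 'd', 'a', 'c']
'c': index 4 in ['b', 'e', 'd', 'a', 'c'] -> ['c', 'b', 'e', 'd', 'a']
'c': index 0 in ['c', 'b', 'e', 'd', 'a'] -> ['c', 'b', 'e', 'd', 'a']
'c': index 0 in ['c', 'b', 'e', 'd', 'a'] -> ['c', 'b', 'e', 'd', 'a']
'a': index 4 in ['c', 'b', 'e', 'd', 'a'] -> ['a', 'c', 'b', 'e', 'd']


Output: [4, 4, 1, 3, 4, 0, 0, 4]


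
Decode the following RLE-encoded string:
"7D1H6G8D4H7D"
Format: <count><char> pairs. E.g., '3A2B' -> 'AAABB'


Expanding each <count><char> pair:
  7D -> 'DDDDDDD'
  1H -> 'H'
  6G -> 'GGGGGG'
  8D -> 'DDDDDDDD'
  4H -> 'HHHH'
  7D -> 'DDDDDDD'

Decoded = DDDDDDDHGGGGGGDDDDDDDDHHHHDDDDDDD


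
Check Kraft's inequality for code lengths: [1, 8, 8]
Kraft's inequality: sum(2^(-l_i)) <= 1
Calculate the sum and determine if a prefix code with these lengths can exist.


Sum = 2^(-1) + 2^(-8) + 2^(-8)
    = 0.5 + 0.00390625 + 0.00390625
    = 130/256 = 0.5078125
Since 0.5078125 <= 1, Kraft's inequality IS satisfied.
A prefix code with these lengths CAN exist.

Kraft sum = 0.5078125. Satisfied.


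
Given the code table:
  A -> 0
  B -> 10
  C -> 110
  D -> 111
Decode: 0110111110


Decoding:
0 -> A
110 -> C
111 -> D
110 -> C


Result: ACDC


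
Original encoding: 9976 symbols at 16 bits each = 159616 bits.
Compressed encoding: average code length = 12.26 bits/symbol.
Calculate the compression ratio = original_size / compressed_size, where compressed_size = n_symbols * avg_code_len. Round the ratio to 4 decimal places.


original_size = n_symbols * orig_bits = 9976 * 16 = 159616 bits
compressed_size = n_symbols * avg_code_len = 9976 * 12.26 = 122305.76 bits
ratio = original_size / compressed_size = 159616 / 122305.76 = 1.3051

Compression ratio = 1.3051


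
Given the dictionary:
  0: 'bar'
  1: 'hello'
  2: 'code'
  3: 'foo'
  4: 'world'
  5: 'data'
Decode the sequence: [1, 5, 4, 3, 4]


Look up each index in the dictionary:
  1 -> 'hello'
  5 -> 'data'
  4 -> 'world'
  3 -> 'foo'
  4 -> 'world'

Decoded: "hello data world foo world"


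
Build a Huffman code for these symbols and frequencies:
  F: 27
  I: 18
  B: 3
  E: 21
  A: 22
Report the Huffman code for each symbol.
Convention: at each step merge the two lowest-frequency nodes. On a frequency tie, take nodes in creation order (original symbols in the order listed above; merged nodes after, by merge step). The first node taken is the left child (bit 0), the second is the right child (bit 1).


Huffman tree construction:
Step 1: Merge B(3) + I(18) = 21
Step 2: Merge E(21) + (B+I)(21) = 42
Step 3: Merge A(22) + F(27) = 49
Step 4: Merge (E+(B+I))(42) + (A+F)(49) = 91
Read each symbol's code off the tree from the root (left child = 0, right child = 1).

Codes:
  F: 11 (length 2)
  I: 011 (length 3)
  B: 010 (length 3)
  E: 00 (length 2)
  A: 10 (length 2)
Average code length: 203/91 = 2.2308 bits/symbol


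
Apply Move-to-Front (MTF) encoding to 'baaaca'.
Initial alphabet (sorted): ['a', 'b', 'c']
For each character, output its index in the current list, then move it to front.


MTF encoding:
'b': index 1 in ['a', 'b', 'c'] -> ['b', 'a', 'c']
'a': index 1 in ['b', 'a', 'c'] -> ['a', 'b', 'c']
'a': index 0 in ['a', 'b', 'c'] -> ['a', 'b', 'c']
'a': index 0 in ['a', 'b', 'c'] -> ['a', 'b', 'c']
'c': index 2 in ['a', 'b', 'c'] -> ['c', 'a', 'b']
'a': index 1 in ['c', 'a', 'b'] -> ['a', 'c', 'b']


Output: [1, 1, 0, 0, 2, 1]


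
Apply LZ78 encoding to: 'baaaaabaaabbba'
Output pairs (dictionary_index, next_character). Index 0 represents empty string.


LZ78 encoding steps:
Dictionary: {0: ''}
Step 1: w='' (idx 0), next='b' -> output (0, 'b'), add 'b' as idx 1
Step 2: w='' (idx 0), next='a' -> output (0, 'a'), add 'a' as idx 2
Step 3: w='a' (idx 2), next='a' -> output (2, 'a'), add 'aa' as idx 3
Step 4: w='aa' (idx 3), next='b' -> output (3, 'b'), add 'aab' as idx 4
Step 5: w='aa' (idx 3), next='a' -> output (3, 'a'), add 'aaa' as idx 5
Step 6: w='b' (idx 1), next='b' -> output (1, 'b'), add 'bb' as idx 6
Step 7: w='b' (idx 1), next='a' -> output (1, 'a'), add 'ba' as idx 7


Encoded: [(0, 'b'), (0, 'a'), (2, 'a'), (3, 'b'), (3, 'a'), (1, 'b'), (1, 'a')]


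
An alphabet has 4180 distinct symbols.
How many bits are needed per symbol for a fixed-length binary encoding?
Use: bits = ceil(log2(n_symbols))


log2(4180) = 12.0293
Bracket: 2^12 = 4096 < 4180 <= 2^13 = 8192
So ceil(log2(4180)) = 13

bits = ceil(log2(4180)) = ceil(12.0293) = 13 bits


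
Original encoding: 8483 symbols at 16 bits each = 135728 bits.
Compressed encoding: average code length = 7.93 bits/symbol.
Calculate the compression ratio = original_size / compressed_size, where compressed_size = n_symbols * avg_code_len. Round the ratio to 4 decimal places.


original_size = n_symbols * orig_bits = 8483 * 16 = 135728 bits
compressed_size = n_symbols * avg_code_len = 8483 * 7.93 = 67270.19 bits
ratio = original_size / compressed_size = 135728 / 67270.19 = 2.0177

Compression ratio = 2.0177


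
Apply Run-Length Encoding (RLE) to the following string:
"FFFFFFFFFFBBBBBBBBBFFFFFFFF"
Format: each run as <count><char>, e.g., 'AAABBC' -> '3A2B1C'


Scanning runs left to right:
  i=0: run of 'F' x 10 -> '10F'
  i=10: run of 'B' x 9 -> '9B'
  i=19: run of 'F' x 8 -> '8F'

RLE = 10F9B8F


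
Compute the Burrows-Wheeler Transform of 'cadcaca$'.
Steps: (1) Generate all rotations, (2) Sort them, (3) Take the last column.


Rotations (sorted):
  0: $cadcaca -> last char: a
  1: a$cadcac -> last char: c
  2: aca$cadc -> last char: c
  3: adcaca$c -> last char: c
  4: ca$cadca -> last char: a
  5: caca$cad -> last char: d
  6: cadcaca$ -> last char: $
  7: dcaca$ca -> last char: a


BWT = acccad$a


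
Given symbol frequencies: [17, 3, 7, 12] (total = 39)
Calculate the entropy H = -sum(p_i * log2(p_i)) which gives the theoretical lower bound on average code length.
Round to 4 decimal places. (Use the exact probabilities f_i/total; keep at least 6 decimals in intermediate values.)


Per-symbol terms -p_i * log2(p_i) with p_i = f_i/39:
  p = 17/39 = 0.435897: log2(p) = -1.197939, -p*log2(p) = 0.522179
  p = 3/39 = 0.076923: log2(p) = -3.700440, -p*log2(p) = 0.284649
  p = 7/39 = 0.179487: log2(p) = -2.478047, -p*log2(p) = 0.444778
  p = 12/39 = 0.307692: log2(p) = -1.700440, -p*log2(p) = 0.523212
H = 0.522179 + 0.284649 + 0.444778 + 0.523212 = 1.774818

H = 1.7748 bits/symbol


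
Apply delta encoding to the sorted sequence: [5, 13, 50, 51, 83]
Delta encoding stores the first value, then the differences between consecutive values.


First value: 5
Deltas:
  13 - 5 = 8
  50 - 13 = 37
  51 - 50 = 1
  83 - 51 = 32


Delta encoded: [5, 8, 37, 1, 32]


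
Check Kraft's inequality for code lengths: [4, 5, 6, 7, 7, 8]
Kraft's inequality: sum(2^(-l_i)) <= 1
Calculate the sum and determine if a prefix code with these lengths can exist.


Sum = 2^(-4) + 2^(-5) + 2^(-6) + 2^(-7) + 2^(-7) + 2^(-8)
    = 0.0625 + 0.03125 + 0.015625 + 0.0078125 + 0.0078125 + 0.00390625
    = 33/256 = 0.12890625
Since 0.12890625 <= 1, Kraft's inequality IS satisfied.
A prefix code with these lengths CAN exist.

Kraft sum = 0.12890625. Satisfied.


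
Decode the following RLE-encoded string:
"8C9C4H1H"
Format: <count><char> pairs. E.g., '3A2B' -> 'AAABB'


Expanding each <count><char> pair:
  8C -> 'CCCCCCCC'
  9C -> 'CCCCCCCCC'
  4H -> 'HHHH'
  1H -> 'H'

Decoded = CCCCCCCCCCCCCCCCCHHHHH


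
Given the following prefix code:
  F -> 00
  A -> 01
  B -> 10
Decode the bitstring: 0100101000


Decoding step by step:
Bits 01 -> A
Bits 00 -> F
Bits 10 -> B
Bits 10 -> B
Bits 00 -> F


Decoded message: AFBBF


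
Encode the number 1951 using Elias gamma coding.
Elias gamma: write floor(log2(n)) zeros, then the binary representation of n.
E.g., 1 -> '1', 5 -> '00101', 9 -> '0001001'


num_bits = floor(log2(1951)) + 1 = 11
leading_zeros = num_bits - 1 = 10
binary(1951) = 11110011111

Elias gamma(1951) = '0000000000' + '11110011111' = 000000000011110011111 (21 bits)


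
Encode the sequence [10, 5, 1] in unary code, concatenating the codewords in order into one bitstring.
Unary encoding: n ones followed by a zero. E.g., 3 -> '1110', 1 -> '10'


Encode each number as n ones followed by a terminating 0:
  10 -> 11111111110 (11 bits)
  5 -> 111110 (6 bits)
  1 -> 10 (2 bits)
Total length = 11 + 6 + 2 = 19 bits.

Unary([10, 5, 1]) = 1111111111011111010 (19 bits)


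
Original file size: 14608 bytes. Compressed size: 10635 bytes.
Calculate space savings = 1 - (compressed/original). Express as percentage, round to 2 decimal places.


ratio = compressed/original = 10635/14608 = 0.728026
savings = 1 - ratio = 1 - 0.728026 = 0.271974
as a percentage: 0.271974 * 100 = 27.2%

Space savings = 1 - 10635/14608 = 27.2%


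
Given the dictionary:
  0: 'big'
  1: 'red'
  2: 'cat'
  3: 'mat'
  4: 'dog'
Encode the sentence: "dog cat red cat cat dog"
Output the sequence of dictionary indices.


Look up each word in the dictionary:
  'dog' -> 4
  'cat' -> 2
  'red' -> 1
  'cat' -> 2
  'cat' -> 2
  'dog' -> 4

Encoded: [4, 2, 1, 2, 2, 4]


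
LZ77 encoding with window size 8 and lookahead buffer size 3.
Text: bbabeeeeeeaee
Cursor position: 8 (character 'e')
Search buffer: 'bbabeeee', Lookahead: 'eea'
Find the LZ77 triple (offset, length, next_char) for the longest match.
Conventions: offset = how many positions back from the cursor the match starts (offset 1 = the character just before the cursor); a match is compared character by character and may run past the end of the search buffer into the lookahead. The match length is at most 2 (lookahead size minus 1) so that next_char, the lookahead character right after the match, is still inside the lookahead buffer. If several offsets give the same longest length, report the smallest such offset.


Try each offset into the search buffer:
  offset=1 (pos 7, char 'e'): match length 2
  offset=2 (pos 6, char 'e'): match length 2
  offset=3 (pos 5, char 'e'): match length 2
  offset=4 (pos 4, char 'e'): match length 2
  offset=5 (pos 3, char 'b'): match length 0
  offset=6 (pos 2, char 'a'): match length 0
  offset=7 (pos 1, char 'b'): match length 0
  offset=8 (pos 0, char 'b'): match length 0
Longest match has length 2, found at offsets 1, 2, 3, 4; take the smallest, offset 1.
next_char = character at position 8 + 2 = 10 -> 'a'

Best match: offset=1, length=2 (matching 'ee' starting at position 7)
LZ77 triple: (1, 2, 'a')


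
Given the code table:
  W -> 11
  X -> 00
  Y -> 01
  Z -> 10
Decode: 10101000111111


Decoding:
10 -> Z
10 -> Z
10 -> Z
00 -> X
11 -> W
11 -> W
11 -> W


Result: ZZZXWWW


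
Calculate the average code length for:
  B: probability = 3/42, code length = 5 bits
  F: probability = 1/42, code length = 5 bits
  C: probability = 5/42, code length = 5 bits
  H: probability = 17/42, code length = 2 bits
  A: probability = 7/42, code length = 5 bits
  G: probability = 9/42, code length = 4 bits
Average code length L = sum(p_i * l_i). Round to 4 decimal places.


Weighted contributions p_i * l_i:
  B: (3/42) * 5 = 15/42
  F: (1/42) * 5 = 5/42
  C: (5/42) * 5 = 25/42
  H: (17/42) * 2 = 34/42
  A: (7/42) * 5 = 35/42
  G: (9/42) * 4 = 36/42
Sum = (15 + 5 + 25 + 34 + 35 + 36)/42 = 150/42

L = 150/42 = 3.5714 bits/symbol


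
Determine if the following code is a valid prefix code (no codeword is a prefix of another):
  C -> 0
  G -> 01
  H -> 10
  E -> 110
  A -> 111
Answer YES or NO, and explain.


Checking each pair (does one codeword prefix another?):
  C='0' vs G='01': prefix -- VIOLATION

NO -- this is NOT a valid prefix code. C (0) is a prefix of G (01).


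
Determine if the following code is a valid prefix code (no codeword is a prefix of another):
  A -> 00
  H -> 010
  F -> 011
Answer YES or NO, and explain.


Checking each pair (does one codeword prefix another?):
  A='00' vs H='010': no prefix
  A='00' vs F='011': no prefix
  H='010' vs A='00': no prefix
  H='010' vs F='011': no prefix
  F='011' vs A='00': no prefix
  F='011' vs H='010': no prefix
No violation found over all pairs.

YES -- this is a valid prefix code. No codeword is a prefix of any other codeword.


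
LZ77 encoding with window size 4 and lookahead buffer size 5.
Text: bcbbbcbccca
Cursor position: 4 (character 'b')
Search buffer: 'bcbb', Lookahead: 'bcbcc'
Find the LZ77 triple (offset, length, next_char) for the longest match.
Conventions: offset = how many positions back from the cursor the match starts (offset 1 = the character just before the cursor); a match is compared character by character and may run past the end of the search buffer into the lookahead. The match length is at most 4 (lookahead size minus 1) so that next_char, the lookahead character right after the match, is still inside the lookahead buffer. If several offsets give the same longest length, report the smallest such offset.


Try each offset into the search buffer:
  offset=1 (pos 3, char 'b'): match length 1
  offset=2 (pos 2, char 'b'): match length 1
  offset=3 (pos 1, char 'c'): match length 0
  offset=4 (pos 0, char 'b'): match length 3
Longest match has length 3 at offset 4.
next_char = character at position 4 + 3 = 7 -> 'c'

Best match: offset=4, length=3 (matching 'bcb' starting at position 0)
LZ77 triple: (4, 3, 'c')


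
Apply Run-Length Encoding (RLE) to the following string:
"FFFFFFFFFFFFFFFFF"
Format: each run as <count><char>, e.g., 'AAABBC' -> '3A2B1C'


Scanning runs left to right:
  i=0: run of 'F' x 17 -> '17F'

RLE = 17F


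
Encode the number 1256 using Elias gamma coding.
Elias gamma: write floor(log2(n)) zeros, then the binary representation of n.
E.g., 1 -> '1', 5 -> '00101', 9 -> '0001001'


num_bits = floor(log2(1256)) + 1 = 11
leading_zeros = num_bits - 1 = 10
binary(1256) = 10011101000

Elias gamma(1256) = '0000000000' + '10011101000' = 000000000010011101000 (21 bits)


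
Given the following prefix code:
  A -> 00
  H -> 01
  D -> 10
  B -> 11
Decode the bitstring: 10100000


Decoding step by step:
Bits 10 -> D
Bits 10 -> D
Bits 00 -> A
Bits 00 -> A


Decoded message: DDAA


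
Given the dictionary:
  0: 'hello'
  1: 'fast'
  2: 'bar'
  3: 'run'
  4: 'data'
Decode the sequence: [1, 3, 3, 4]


Look up each index in the dictionary:
  1 -> 'fast'
  3 -> 'run'
  3 -> 'run'
  4 -> 'data'

Decoded: "fast run run data"


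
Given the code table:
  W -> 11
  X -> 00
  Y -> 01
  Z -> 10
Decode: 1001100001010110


Decoding:
10 -> Z
01 -> Y
10 -> Z
00 -> X
01 -> Y
01 -> Y
01 -> Y
10 -> Z


Result: ZYZXYYYZ


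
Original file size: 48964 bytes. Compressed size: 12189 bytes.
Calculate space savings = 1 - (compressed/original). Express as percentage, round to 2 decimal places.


ratio = compressed/original = 12189/48964 = 0.248938
savings = 1 - ratio = 1 - 0.248938 = 0.751062
as a percentage: 0.751062 * 100 = 75.11%

Space savings = 1 - 12189/48964 = 75.11%


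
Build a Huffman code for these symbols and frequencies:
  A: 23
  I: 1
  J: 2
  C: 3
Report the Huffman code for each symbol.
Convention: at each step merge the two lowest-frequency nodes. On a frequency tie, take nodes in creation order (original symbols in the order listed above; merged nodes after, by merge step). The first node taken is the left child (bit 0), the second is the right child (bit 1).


Huffman tree construction:
Step 1: Merge I(1) + J(2) = 3
Step 2: Merge C(3) + (I+J)(3) = 6
Step 3: Merge (C+(I+J))(6) + A(23) = 29
Read each symbol's code off the tree from the root (left child = 0, right child = 1).

Codes:
  A: 1 (length 1)
  I: 010 (length 3)
  J: 011 (length 3)
  C: 00 (length 2)
Average code length: 38/29 = 1.3103 bits/symbol


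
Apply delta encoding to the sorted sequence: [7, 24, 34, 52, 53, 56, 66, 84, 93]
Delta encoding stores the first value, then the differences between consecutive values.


First value: 7
Deltas:
  24 - 7 = 17
  34 - 24 = 10
  52 - 34 = 18
  53 - 52 = 1
  56 - 53 = 3
  66 - 56 = 10
  84 - 66 = 18
  93 - 84 = 9


Delta encoded: [7, 17, 10, 18, 1, 3, 10, 18, 9]


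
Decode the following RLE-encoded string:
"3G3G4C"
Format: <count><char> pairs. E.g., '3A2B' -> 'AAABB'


Expanding each <count><char> pair:
  3G -> 'GGG'
  3G -> 'GGG'
  4C -> 'CCCC'

Decoded = GGGGGGCCCC


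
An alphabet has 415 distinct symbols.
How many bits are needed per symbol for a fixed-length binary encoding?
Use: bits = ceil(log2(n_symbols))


log2(415) = 8.697
Bracket: 2^8 = 256 < 415 <= 2^9 = 512
So ceil(log2(415)) = 9

bits = ceil(log2(415)) = ceil(8.697) = 9 bits


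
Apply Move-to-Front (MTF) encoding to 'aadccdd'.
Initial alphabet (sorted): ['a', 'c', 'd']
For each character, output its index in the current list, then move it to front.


MTF encoding:
'a': index 0 in ['a', 'c', 'd'] -> ['a', 'c', 'd']
'a': index 0 in ['a', 'c', 'd'] -> ['a', 'c', 'd']
'd': index 2 in ['a', 'c', 'd'] -> ['d', 'a', 'c']
'c': index 2 in ['d', 'a', 'c'] -> ['c', 'd', 'a']
'c': index 0 in ['c', 'd', 'a'] -> ['c', 'd', 'a']
'd': index 1 in ['c', 'd', 'a'] -> ['d', 'c', 'a']
'd': index 0 in ['d', 'c', 'a'] -> ['d', 'c', 'a']


Output: [0, 0, 2, 2, 0, 1, 0]


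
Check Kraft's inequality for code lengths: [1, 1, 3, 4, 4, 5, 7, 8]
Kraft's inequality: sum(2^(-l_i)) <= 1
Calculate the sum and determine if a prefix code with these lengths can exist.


Sum = 2^(-1) + 2^(-1) + 2^(-3) + 2^(-4) + 2^(-4) + 2^(-5) + 2^(-7) + 2^(-8)
    = 0.5 + 0.5 + 0.125 + 0.0625 + 0.0625 + 0.03125 + 0.0078125 + 0.00390625
    = 331/256 = 1.29296875
Since 1.29296875 > 1, Kraft's inequality is NOT satisfied.
A prefix code with these lengths CANNOT exist.

Kraft sum = 1.29296875. Not satisfied.


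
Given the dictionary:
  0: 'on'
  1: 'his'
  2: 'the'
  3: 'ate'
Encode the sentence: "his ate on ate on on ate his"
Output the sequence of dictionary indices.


Look up each word in the dictionary:
  'his' -> 1
  'ate' -> 3
  'on' -> 0
  'ate' -> 3
  'on' -> 0
  'on' -> 0
  'ate' -> 3
  'his' -> 1

Encoded: [1, 3, 0, 3, 0, 0, 3, 1]


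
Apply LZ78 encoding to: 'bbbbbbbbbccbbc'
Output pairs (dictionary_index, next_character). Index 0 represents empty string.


LZ78 encoding steps:
Dictionary: {0: ''}
Step 1: w='' (idx 0), next='b' -> output (0, 'b'), add 'b' as idx 1
Step 2: w='b' (idx 1), next='b' -> output (1, 'b'), add 'bb' as idx 2
Step 3: w='bb' (idx 2), next='b' -> output (2, 'b'), add 'bbb' as idx 3
Step 4: w='bbb' (idx 3), next='c' -> output (3, 'c'), add 'bbbc' as idx 4
Step 5: w='' (idx 0), next='c' -> output (0, 'c'), add 'c' as idx 5
Step 6: w='bb' (idx 2), next='c' -> output (2, 'c'), add 'bbc' as idx 6


Encoded: [(0, 'b'), (1, 'b'), (2, 'b'), (3, 'c'), (0, 'c'), (2, 'c')]


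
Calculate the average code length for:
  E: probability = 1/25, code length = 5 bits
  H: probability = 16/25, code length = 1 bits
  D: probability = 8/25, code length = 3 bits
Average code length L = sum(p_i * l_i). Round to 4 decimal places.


Weighted contributions p_i * l_i:
  E: (1/25) * 5 = 5/25
  H: (16/25) * 1 = 16/25
  D: (8/25) * 3 = 24/25
Sum = (5 + 16 + 24)/25 = 45/25

L = 45/25 = 1.8000 bits/symbol


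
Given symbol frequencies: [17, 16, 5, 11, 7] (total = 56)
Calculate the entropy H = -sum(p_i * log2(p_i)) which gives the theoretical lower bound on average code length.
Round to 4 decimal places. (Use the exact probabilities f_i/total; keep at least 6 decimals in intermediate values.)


Per-symbol terms -p_i * log2(p_i) with p_i = f_i/56:
  p = 17/56 = 0.303571: log2(p) = -1.719892, -p*log2(p) = 0.522110
  p = 16/56 = 0.285714: log2(p) = -1.807355, -p*log2(p) = 0.516387
  p = 5/56 = 0.089286: log2(p) = -3.485427, -p*log2(p) = 0.311199
  p = 11/56 = 0.196429: log2(p) = -2.347923, -p*log2(p) = 0.461199
  p = 7/56 = 0.125000: log2(p) = -3.000000, -p*log2(p) = 0.375000
H = 0.522110 + 0.516387 + 0.311199 + 0.461199 + 0.375000 = 2.185895

H = 2.1859 bits/symbol


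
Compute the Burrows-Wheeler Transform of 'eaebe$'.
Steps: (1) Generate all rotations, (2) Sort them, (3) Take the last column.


Rotations (sorted):
  0: $eaebe -> last char: e
  1: aebe$e -> last char: e
  2: be$eae -> last char: e
  3: e$eaeb -> last char: b
  4: eaebe$ -> last char: $
  5: ebe$ea -> last char: a


BWT = eeeb$a


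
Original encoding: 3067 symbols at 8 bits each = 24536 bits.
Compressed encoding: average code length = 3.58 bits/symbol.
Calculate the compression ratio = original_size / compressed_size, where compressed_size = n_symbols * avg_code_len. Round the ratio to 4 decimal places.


original_size = n_symbols * orig_bits = 3067 * 8 = 24536 bits
compressed_size = n_symbols * avg_code_len = 3067 * 3.58 = 10979.86 bits
ratio = original_size / compressed_size = 24536 / 10979.86 = 2.2346

Compression ratio = 2.2346


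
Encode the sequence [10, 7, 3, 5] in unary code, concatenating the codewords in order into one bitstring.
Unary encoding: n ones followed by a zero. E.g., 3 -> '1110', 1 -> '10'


Encode each number as n ones followed by a terminating 0:
  10 -> 11111111110 (11 bits)
  7 -> 11111110 (8 bits)
  3 -> 1110 (4 bits)
  5 -> 111110 (6 bits)
Total length = 11 + 8 + 4 + 6 = 29 bits.

Unary([10, 7, 3, 5]) = 11111111110111111101110111110 (29 bits)


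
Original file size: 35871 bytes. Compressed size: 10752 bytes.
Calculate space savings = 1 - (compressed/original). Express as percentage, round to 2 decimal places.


ratio = compressed/original = 10752/35871 = 0.299741
savings = 1 - ratio = 1 - 0.299741 = 0.700259
as a percentage: 0.700259 * 100 = 70.03%

Space savings = 1 - 10752/35871 = 70.03%


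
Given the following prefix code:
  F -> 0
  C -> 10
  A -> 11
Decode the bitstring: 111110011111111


Decoding step by step:
Bits 11 -> A
Bits 11 -> A
Bits 10 -> C
Bits 0 -> F
Bits 11 -> A
Bits 11 -> A
Bits 11 -> A
Bits 11 -> A


Decoded message: AACFAAAA


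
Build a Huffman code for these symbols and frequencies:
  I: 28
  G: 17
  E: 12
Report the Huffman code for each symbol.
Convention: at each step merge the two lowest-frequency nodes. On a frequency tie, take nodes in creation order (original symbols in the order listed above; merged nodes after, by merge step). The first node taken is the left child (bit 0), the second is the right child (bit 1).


Huffman tree construction:
Step 1: Merge E(12) + G(17) = 29
Step 2: Merge I(28) + (E+G)(29) = 57
Read each symbol's code off the tree from the root (left child = 0, right child = 1).

Codes:
  I: 0 (length 1)
  G: 11 (length 2)
  E: 10 (length 2)
Average code length: 86/57 = 1.5088 bits/symbol


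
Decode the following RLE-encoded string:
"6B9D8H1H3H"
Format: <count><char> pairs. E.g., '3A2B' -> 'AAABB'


Expanding each <count><char> pair:
  6B -> 'BBBBBB'
  9D -> 'DDDDDDDDD'
  8H -> 'HHHHHHHH'
  1H -> 'H'
  3H -> 'HHH'

Decoded = BBBBBBDDDDDDDDDHHHHHHHHHHHH


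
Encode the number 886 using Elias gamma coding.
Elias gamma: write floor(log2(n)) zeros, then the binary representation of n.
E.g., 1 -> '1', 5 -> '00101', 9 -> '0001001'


num_bits = floor(log2(886)) + 1 = 10
leading_zeros = num_bits - 1 = 9
binary(886) = 1101110110

Elias gamma(886) = '000000000' + '1101110110' = 0000000001101110110 (19 bits)


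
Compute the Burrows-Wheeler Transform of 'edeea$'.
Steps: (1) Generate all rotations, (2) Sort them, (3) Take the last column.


Rotations (sorted):
  0: $edeea -> last char: a
  1: a$edee -> last char: e
  2: deea$e -> last char: e
  3: ea$ede -> last char: e
  4: edeea$ -> last char: $
  5: eea$ed -> last char: d


BWT = aeee$d


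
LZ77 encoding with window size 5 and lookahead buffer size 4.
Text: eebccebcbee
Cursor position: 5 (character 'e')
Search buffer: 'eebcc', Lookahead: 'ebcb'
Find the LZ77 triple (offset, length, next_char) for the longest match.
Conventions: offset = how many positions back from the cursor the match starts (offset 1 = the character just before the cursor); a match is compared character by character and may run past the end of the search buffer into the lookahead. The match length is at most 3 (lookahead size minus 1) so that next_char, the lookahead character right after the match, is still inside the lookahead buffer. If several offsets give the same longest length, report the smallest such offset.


Try each offset into the search buffer:
  offset=1 (pos 4, char 'c'): match length 0
  offset=2 (pos 3, char 'c'): match length 0
  offset=3 (pos 2, char 'b'): match length 0
  offset=4 (pos 1, char 'e'): match length 3
  offset=5 (pos 0, char 'e'): match length 1
Longest match has length 3 at offset 4.
next_char = character at position 5 + 3 = 8 -> 'b'

Best match: offset=4, length=3 (matching 'ebc' starting at position 1)
LZ77 triple: (4, 3, 'b')


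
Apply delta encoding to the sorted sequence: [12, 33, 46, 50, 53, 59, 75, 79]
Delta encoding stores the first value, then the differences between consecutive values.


First value: 12
Deltas:
  33 - 12 = 21
  46 - 33 = 13
  50 - 46 = 4
  53 - 50 = 3
  59 - 53 = 6
  75 - 59 = 16
  79 - 75 = 4


Delta encoded: [12, 21, 13, 4, 3, 6, 16, 4]


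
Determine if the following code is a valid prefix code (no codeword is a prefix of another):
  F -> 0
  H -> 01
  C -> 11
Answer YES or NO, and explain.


Checking each pair (does one codeword prefix another?):
  F='0' vs H='01': prefix -- VIOLATION

NO -- this is NOT a valid prefix code. F (0) is a prefix of H (01).


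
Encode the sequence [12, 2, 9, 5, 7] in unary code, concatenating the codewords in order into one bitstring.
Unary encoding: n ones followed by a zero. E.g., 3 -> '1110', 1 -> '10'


Encode each number as n ones followed by a terminating 0:
  12 -> 1111111111110 (13 bits)
  2 -> 110 (3 bits)
  9 -> 1111111110 (10 bits)
  5 -> 111110 (6 bits)
  7 -> 11111110 (8 bits)
Total length = 13 + 3 + 10 + 6 + 8 = 40 bits.

Unary([12, 2, 9, 5, 7]) = 1111111111110110111111111011111011111110 (40 bits)


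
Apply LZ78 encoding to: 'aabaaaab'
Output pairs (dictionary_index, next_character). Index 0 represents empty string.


LZ78 encoding steps:
Dictionary: {0: ''}
Step 1: w='' (idx 0), next='a' -> output (0, 'a'), add 'a' as idx 1
Step 2: w='a' (idx 1), next='b' -> output (1, 'b'), add 'ab' as idx 2
Step 3: w='a' (idx 1), next='a' -> output (1, 'a'), add 'aa' as idx 3
Step 4: w='aa' (idx 3), next='b' -> output (3, 'b'), add 'aab' as idx 4


Encoded: [(0, 'a'), (1, 'b'), (1, 'a'), (3, 'b')]


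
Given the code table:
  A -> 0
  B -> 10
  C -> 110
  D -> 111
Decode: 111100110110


Decoding:
111 -> D
10 -> B
0 -> A
110 -> C
110 -> C


Result: DBACC


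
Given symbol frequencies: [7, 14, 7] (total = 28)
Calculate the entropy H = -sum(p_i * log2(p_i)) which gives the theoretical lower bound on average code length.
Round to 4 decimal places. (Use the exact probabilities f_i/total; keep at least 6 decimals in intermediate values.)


Per-symbol terms -p_i * log2(p_i) with p_i = f_i/28:
  p = 7/28 = 0.250000: log2(p) = -2.000000, -p*log2(p) = 0.500000
  p = 14/28 = 0.500000: log2(p) = -1.000000, -p*log2(p) = 0.500000
  p = 7/28 = 0.250000: log2(p) = -2.000000, -p*log2(p) = 0.500000
H = 0.500000 + 0.500000 + 0.500000 = 1.500000

H = 1.5 bits/symbol


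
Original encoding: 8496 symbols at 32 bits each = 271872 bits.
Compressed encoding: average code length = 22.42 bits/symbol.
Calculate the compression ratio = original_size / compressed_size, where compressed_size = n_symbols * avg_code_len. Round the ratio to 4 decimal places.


original_size = n_symbols * orig_bits = 8496 * 32 = 271872 bits
compressed_size = n_symbols * avg_code_len = 8496 * 22.42 = 190480.32 bits
ratio = original_size / compressed_size = 271872 / 190480.32 = 1.4273

Compression ratio = 1.4273


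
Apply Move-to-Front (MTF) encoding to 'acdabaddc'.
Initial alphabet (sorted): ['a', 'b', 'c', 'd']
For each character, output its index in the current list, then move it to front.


MTF encoding:
'a': index 0 in ['a', 'b', 'c', 'd'] -> ['a', 'b', 'c', 'd']
'c': index 2 in ['a', 'b', 'c', 'd'] -> ['c', 'a', 'b', 'd']
'd': index 3 in ['c', 'a', 'b', 'd'] -> ['d', 'c', 'a', 'b']
'a': index 2 in ['d', 'c', 'a', 'b'] -> ['a', 'd', 'c', 'b']
'b': index 3 in ['a', 'd', 'c', 'b'] -> ['b', 'a', 'd', 'c']
'a': index 1 in ['b', 'a', 'd', 'c'] -> ['a', 'b', 'd', 'c']
'd': index 2 in ['a', 'b', 'd', 'c'] -> ['d', 'a', 'b', 'c']
'd': index 0 in ['d', 'a', 'b', 'c'] -> ['d', 'a', 'b', 'c']
'c': index 3 in ['d', 'a', 'b', 'c'] -> ['c', 'd', 'a', 'b']


Output: [0, 2, 3, 2, 3, 1, 2, 0, 3]


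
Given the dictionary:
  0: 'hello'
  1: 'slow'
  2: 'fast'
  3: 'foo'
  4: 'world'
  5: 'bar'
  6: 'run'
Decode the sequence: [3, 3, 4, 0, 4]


Look up each index in the dictionary:
  3 -> 'foo'
  3 -> 'foo'
  4 -> 'world'
  0 -> 'hello'
  4 -> 'world'

Decoded: "foo foo world hello world"


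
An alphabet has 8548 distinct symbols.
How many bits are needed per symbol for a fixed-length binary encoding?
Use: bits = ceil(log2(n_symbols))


log2(8548) = 13.0614
Bracket: 2^13 = 8192 < 8548 <= 2^14 = 16384
So ceil(log2(8548)) = 14

bits = ceil(log2(8548)) = ceil(13.0614) = 14 bits


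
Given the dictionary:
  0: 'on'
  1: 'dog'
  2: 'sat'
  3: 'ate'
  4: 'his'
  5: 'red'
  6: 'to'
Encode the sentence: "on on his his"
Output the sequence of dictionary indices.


Look up each word in the dictionary:
  'on' -> 0
  'on' -> 0
  'his' -> 4
  'his' -> 4

Encoded: [0, 0, 4, 4]


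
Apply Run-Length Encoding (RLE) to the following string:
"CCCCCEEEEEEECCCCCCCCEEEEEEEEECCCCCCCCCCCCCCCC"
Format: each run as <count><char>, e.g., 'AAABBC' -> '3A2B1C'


Scanning runs left to right:
  i=0: run of 'C' x 5 -> '5C'
  i=5: run of 'E' x 7 -> '7E'
  i=12: run of 'C' x 8 -> '8C'
  i=20: run of 'E' x 9 -> '9E'
  i=29: run of 'C' x 16 -> '16C'

RLE = 5C7E8C9E16C


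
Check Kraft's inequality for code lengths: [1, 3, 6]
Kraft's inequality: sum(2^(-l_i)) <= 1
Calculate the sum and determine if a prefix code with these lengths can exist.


Sum = 2^(-1) + 2^(-3) + 2^(-6)
    = 0.5 + 0.125 + 0.015625
    = 41/64 = 0.640625
Since 0.640625 <= 1, Kraft's inequality IS satisfied.
A prefix code with these lengths CAN exist.

Kraft sum = 0.640625. Satisfied.


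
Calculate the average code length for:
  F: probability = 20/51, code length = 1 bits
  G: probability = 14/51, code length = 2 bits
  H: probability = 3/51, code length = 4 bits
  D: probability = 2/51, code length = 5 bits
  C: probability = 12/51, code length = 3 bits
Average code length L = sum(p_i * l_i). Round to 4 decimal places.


Weighted contributions p_i * l_i:
  F: (20/51) * 1 = 20/51
  G: (14/51) * 2 = 28/51
  H: (3/51) * 4 = 12/51
  D: (2/51) * 5 = 10/51
  C: (12/51) * 3 = 36/51
Sum = (20 + 28 + 12 + 10 + 36)/51 = 106/51

L = 106/51 = 2.0784 bits/symbol


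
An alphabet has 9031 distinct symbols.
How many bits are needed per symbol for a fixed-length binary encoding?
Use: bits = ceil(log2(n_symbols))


log2(9031) = 13.1407
Bracket: 2^13 = 8192 < 9031 <= 2^14 = 16384
So ceil(log2(9031)) = 14

bits = ceil(log2(9031)) = ceil(13.1407) = 14 bits


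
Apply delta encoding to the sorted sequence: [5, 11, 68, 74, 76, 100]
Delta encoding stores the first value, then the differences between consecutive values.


First value: 5
Deltas:
  11 - 5 = 6
  68 - 11 = 57
  74 - 68 = 6
  76 - 74 = 2
  100 - 76 = 24


Delta encoded: [5, 6, 57, 6, 2, 24]


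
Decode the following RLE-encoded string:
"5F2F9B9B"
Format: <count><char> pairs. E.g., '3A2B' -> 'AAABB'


Expanding each <count><char> pair:
  5F -> 'FFFFF'
  2F -> 'FF'
  9B -> 'BBBBBBBBB'
  9B -> 'BBBBBBBBB'

Decoded = FFFFFFFBBBBBBBBBBBBBBBBBB


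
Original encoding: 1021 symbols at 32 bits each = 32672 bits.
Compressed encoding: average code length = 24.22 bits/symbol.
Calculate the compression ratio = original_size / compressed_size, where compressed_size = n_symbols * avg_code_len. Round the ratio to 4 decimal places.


original_size = n_symbols * orig_bits = 1021 * 32 = 32672 bits
compressed_size = n_symbols * avg_code_len = 1021 * 24.22 = 24728.62 bits
ratio = original_size / compressed_size = 32672 / 24728.62 = 1.3212

Compression ratio = 1.3212
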